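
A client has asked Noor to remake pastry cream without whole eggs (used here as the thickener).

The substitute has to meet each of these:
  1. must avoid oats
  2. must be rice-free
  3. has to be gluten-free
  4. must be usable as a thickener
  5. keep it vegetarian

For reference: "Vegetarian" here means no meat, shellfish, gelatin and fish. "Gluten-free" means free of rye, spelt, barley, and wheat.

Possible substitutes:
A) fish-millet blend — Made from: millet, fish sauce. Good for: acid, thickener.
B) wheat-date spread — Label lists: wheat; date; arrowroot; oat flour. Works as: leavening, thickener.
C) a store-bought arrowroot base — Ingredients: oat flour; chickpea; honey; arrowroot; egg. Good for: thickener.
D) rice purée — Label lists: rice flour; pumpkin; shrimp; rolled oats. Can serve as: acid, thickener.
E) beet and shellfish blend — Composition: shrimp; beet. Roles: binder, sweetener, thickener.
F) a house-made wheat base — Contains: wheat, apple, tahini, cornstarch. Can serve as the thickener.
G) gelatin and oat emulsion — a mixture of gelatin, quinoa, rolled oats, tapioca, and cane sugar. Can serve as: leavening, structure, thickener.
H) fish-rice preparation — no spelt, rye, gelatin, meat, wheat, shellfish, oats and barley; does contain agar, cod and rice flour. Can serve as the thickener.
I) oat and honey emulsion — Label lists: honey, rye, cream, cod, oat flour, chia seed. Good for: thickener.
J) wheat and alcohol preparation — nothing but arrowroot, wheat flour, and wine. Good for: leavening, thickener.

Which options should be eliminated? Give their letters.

A: has fish sauce, so not vegetarian — no
B: has wheat, so not gluten-free; has oat flour, so not oat-free — reject
C: has oat flour, so not oat-free — no
D: has shrimp, so not vegetarian; has rolled oats, so not oat-free (and 1 more) — out
E: has shrimp, so not vegetarian — no
F: has wheat, so not gluten-free — no
G: has gelatin, so not vegetarian; has rolled oats, so not oat-free — reject
H: has cod, so not vegetarian; has rice flour, so not rice-free — out
I: has cod, so not vegetarian; has rye, so not gluten-free (and 1 more) — reject
J: has wheat flour, so not gluten-free — out

A, B, C, D, E, F, G, H, I, J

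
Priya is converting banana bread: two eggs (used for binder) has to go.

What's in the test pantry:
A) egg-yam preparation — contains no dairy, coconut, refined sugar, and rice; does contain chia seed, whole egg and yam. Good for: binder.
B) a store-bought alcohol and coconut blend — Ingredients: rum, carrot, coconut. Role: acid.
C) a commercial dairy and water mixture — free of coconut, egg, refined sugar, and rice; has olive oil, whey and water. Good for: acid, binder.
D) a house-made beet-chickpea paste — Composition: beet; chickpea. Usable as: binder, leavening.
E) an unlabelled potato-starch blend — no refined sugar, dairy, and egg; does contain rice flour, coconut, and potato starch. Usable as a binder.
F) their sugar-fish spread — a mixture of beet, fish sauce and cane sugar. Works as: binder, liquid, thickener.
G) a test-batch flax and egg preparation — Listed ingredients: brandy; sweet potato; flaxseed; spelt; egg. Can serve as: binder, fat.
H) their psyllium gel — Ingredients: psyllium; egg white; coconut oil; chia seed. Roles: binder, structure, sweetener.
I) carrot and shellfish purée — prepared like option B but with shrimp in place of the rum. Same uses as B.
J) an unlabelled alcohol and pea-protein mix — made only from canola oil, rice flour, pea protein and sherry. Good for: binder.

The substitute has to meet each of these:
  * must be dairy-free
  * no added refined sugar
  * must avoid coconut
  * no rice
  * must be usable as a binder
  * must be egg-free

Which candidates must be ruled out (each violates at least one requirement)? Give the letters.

A: has whole egg, so not egg-free — no
B: not usable as a binder; has coconut, so not coconut-free — no
C: has whey, so not dairy-free — out
D: nothing on the exclusion list — keep
E: has coconut, so not coconut-free; has rice flour, so not rice-free — out
F: has cane sugar, so not no-added-sugar — no
G: has egg, so not egg-free — reject
H: has egg white, so not egg-free; has coconut oil, so not coconut-free — no
I: not usable as a binder; has coconut, so not coconut-free — out
J: has rice flour, so not rice-free — reject

A, B, C, E, F, G, H, I, J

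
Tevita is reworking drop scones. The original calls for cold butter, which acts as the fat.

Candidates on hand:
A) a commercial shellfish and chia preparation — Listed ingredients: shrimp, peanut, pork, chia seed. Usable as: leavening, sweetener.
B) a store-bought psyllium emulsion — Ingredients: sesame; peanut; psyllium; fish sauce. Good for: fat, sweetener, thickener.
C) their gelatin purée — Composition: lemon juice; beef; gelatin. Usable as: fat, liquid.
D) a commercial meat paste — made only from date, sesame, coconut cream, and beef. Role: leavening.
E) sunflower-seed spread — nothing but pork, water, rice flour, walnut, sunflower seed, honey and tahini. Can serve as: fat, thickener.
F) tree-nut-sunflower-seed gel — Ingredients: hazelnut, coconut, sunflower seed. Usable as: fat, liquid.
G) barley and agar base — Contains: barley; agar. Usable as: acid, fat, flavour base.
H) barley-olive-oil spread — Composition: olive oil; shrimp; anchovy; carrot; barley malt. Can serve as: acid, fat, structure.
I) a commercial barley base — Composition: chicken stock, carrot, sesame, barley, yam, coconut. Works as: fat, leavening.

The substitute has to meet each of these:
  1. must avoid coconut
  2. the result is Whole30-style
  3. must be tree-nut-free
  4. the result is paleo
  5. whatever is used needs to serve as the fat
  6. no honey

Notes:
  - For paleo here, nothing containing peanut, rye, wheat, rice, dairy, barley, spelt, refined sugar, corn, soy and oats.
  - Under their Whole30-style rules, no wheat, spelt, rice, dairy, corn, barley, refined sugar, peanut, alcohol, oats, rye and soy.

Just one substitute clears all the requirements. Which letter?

C

A: not usable as a fat; has peanut, so not paleo (and 1 more) — out
B: has peanut, so not paleo; has peanut, so not Whole30-style — no
C: no coconut, paleo — valid
D: not usable as a fat; has coconut cream, so not coconut-free — out
E: has rice flour, so not paleo; has rice flour, so not Whole30-style (and 2 more) — no
F: has coconut, so not coconut-free; has hazelnut, so not tree-nut-free — reject
G: has barley, so not paleo; has barley, so not Whole30-style — no
H: has barley malt, so not paleo; has barley malt, so not Whole30-style — out
I: has barley, so not paleo; has barley, so not Whole30-style (and 1 more) — reject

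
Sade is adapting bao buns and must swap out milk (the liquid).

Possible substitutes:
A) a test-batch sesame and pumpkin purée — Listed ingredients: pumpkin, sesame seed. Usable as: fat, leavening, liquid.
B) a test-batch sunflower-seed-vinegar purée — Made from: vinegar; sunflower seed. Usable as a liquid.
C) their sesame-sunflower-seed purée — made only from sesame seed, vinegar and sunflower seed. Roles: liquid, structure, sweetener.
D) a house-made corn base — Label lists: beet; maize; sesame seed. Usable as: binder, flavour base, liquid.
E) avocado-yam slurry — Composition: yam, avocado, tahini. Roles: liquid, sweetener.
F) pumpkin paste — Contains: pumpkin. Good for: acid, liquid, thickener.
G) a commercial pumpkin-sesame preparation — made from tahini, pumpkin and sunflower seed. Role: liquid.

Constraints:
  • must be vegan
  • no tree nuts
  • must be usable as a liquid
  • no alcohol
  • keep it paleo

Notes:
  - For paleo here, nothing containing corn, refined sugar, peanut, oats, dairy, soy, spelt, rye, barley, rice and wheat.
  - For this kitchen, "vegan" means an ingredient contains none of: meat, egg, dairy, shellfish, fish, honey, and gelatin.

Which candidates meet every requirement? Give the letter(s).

A, B, C, E, F, G

A: only sesame seed and pumpkin; none excluded — valid
B: nothing on the exclusion list — keep
C: nothing on the exclusion list — OK
D: has maize, so not paleo — reject
E: only tahini, avocado, and yam; none excluded — valid
F: only pumpkin; none excluded — keep
G: only tahini, pumpkin, and sunflower seed; none excluded — keep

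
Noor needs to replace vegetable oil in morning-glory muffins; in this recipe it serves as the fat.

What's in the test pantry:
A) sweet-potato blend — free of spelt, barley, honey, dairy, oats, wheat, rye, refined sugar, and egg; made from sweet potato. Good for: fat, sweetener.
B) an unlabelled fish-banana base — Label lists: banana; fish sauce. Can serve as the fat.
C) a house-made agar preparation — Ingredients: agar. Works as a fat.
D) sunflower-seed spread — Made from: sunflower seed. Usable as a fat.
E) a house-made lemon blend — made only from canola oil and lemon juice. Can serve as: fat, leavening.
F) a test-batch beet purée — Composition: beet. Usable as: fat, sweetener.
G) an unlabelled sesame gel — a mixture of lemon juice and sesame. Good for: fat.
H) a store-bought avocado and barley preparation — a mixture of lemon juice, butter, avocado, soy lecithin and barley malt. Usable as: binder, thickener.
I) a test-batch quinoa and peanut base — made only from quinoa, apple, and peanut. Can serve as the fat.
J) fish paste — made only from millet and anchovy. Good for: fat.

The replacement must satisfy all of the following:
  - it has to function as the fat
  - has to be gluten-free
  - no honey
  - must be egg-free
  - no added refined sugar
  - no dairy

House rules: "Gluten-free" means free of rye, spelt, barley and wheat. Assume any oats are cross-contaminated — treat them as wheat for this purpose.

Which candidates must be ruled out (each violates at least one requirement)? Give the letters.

A: works as a fat, no dairy, gluten-free — OK
B: every rule checks out — OK
C: only agar; none excluded — OK
D: works as a fat, no dairy, no refined sugar — keep
E: only canola oil and lemon juice; none excluded — keep
F: only beet; none excluded — valid
G: only sesame and lemon juice; none excluded — valid
H: not usable as a fat; has barley malt, so not gluten-free (and 1 more) — reject
I: only peanut, quinoa, and apple; none excluded — OK
J: only anchovy and millet; none excluded — keep

H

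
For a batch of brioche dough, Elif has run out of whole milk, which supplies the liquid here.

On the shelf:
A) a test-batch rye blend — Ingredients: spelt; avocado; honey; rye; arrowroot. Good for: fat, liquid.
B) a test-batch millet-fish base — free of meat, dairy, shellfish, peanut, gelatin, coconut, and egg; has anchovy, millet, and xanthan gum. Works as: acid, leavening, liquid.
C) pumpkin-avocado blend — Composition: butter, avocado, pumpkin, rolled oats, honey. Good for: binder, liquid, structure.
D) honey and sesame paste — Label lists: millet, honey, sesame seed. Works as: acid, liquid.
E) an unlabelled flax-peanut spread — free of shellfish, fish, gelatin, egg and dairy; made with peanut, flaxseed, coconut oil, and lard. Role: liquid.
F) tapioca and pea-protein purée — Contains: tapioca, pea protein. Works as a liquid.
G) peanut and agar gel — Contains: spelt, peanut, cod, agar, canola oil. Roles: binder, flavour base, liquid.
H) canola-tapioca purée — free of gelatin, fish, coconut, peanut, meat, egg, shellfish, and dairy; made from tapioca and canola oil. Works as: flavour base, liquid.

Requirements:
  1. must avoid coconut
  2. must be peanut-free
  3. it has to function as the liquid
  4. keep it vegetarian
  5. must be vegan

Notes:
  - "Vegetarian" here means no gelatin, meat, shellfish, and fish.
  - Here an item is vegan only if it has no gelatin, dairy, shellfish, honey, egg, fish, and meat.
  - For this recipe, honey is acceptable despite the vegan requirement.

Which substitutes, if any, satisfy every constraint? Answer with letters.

A: honey is permitted under the vegan carve-out; nothing else excluded — valid
B: has anchovy, so not vegetarian; has anchovy, so not vegan — out
C: has butter, so not vegan — no
D: honey is permitted under the vegan carve-out; nothing else excluded — OK
E: has lard, so not vegetarian; has lard, so not vegan (and 2 more) — no
F: vegan, no peanut — valid
G: has cod, so not vegetarian; has cod, so not vegan (and 1 more) — out
H: no coconut, no peanut — OK

A, D, F, H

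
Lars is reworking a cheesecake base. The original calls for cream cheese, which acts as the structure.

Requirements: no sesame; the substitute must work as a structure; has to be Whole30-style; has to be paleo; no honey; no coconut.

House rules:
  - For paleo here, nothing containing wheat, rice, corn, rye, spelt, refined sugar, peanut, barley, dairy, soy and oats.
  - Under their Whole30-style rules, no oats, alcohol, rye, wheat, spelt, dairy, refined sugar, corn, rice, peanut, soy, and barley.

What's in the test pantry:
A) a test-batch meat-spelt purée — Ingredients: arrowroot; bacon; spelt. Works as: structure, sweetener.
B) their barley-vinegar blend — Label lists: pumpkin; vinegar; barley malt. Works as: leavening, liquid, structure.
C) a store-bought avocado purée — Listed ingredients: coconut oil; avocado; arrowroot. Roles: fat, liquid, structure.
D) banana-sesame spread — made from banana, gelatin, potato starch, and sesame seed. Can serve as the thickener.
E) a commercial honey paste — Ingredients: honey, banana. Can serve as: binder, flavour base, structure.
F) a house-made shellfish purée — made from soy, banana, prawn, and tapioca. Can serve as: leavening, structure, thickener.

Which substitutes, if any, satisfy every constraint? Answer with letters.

none

A: has spelt, so not paleo; has spelt, so not Whole30-style — no
B: has barley malt, so not paleo; has barley malt, so not Whole30-style — no
C: has coconut oil, so not coconut-free — reject
D: not usable as a structure; has sesame seed, so not sesame-free — reject
E: has honey, so not honey-free — out
F: has soy, so not paleo; has soy, so not Whole30-style — out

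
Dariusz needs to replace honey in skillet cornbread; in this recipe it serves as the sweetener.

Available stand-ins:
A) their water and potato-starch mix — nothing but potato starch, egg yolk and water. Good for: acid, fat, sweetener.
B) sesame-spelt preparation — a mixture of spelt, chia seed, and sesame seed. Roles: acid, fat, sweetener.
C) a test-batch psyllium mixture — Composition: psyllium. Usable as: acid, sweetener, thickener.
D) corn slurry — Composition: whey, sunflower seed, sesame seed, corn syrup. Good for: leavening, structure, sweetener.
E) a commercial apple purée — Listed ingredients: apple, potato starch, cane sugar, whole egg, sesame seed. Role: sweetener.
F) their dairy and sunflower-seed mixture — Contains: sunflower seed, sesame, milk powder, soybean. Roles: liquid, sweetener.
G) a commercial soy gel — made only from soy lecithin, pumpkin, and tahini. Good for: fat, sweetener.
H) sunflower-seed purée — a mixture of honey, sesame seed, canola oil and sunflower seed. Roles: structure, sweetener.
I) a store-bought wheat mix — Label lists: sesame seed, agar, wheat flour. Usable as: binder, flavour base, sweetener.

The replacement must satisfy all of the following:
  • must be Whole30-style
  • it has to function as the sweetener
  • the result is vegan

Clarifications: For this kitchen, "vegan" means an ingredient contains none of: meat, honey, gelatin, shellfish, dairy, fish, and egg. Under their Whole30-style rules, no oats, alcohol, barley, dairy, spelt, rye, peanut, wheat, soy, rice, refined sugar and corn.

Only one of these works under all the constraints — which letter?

C

A: has egg yolk, so not vegan — no
B: has spelt, so not Whole30-style — out
C: vegan, Whole30-style — valid
D: has whey, so not vegan; has corn syrup, so not Whole30-style — no
E: has whole egg, so not vegan; has cane sugar, so not Whole30-style — reject
F: has milk powder, so not vegan; has milk powder, so not Whole30-style — out
G: has soy lecithin, so not Whole30-style — reject
H: has honey, so not vegan — no
I: has wheat flour, so not Whole30-style — reject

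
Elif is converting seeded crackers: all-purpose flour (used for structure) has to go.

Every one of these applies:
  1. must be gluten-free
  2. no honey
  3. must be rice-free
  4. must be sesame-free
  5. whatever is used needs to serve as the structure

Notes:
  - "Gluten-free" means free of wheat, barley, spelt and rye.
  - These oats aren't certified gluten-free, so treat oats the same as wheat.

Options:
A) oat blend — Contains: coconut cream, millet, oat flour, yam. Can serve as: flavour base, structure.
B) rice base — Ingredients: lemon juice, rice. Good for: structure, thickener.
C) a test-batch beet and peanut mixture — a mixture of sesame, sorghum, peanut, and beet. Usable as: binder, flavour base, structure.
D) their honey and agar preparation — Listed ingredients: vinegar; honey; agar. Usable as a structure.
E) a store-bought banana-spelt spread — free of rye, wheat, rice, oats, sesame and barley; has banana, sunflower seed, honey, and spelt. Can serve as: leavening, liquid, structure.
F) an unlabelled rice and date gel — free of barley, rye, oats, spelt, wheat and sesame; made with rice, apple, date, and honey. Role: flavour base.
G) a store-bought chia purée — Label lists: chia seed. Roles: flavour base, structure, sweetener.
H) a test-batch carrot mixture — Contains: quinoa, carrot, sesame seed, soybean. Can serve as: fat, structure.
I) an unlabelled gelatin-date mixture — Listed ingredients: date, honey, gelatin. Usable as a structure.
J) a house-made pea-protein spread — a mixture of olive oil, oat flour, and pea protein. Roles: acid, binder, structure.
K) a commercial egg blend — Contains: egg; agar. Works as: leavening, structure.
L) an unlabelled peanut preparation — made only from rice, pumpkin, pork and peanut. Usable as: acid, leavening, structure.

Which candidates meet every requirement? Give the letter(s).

A: has oat flour, so not gluten-free — out
B: has rice, so not rice-free — out
C: has sesame, so not sesame-free — out
D: has honey, so not honey-free — out
E: has spelt, so not gluten-free; has honey, so not honey-free — reject
F: not usable as a structure; has rice, so not rice-free (and 1 more) — no
G: all constraints satisfied — OK
H: has sesame seed, so not sesame-free — no
I: has honey, so not honey-free — reject
J: has oat flour, so not gluten-free — no
K: no rice, no sesame — OK
L: has rice, so not rice-free — out

G, K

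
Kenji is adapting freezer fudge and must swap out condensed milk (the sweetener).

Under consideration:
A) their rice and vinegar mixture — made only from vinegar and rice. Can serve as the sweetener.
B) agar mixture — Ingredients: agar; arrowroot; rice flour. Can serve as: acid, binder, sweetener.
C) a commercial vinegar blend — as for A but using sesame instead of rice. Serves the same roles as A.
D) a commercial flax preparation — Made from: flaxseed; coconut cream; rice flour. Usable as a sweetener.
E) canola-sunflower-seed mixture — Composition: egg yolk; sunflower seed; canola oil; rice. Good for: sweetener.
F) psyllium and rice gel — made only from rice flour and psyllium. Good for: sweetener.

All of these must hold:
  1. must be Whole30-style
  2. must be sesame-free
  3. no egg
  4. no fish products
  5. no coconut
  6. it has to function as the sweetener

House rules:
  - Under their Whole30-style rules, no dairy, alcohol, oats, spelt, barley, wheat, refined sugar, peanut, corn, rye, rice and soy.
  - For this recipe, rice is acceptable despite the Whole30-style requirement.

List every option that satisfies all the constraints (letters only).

A: rice is permitted under the Whole30-style carve-out; nothing else excluded — valid
B: rice is permitted under the Whole30-style carve-out; nothing else excluded — OK
C: has sesame, so not sesame-free — reject
D: has coconut cream, so not coconut-free — out
E: has egg yolk, so not egg-free — no
F: rice is permitted under the Whole30-style carve-out; nothing else excluded — OK

A, B, F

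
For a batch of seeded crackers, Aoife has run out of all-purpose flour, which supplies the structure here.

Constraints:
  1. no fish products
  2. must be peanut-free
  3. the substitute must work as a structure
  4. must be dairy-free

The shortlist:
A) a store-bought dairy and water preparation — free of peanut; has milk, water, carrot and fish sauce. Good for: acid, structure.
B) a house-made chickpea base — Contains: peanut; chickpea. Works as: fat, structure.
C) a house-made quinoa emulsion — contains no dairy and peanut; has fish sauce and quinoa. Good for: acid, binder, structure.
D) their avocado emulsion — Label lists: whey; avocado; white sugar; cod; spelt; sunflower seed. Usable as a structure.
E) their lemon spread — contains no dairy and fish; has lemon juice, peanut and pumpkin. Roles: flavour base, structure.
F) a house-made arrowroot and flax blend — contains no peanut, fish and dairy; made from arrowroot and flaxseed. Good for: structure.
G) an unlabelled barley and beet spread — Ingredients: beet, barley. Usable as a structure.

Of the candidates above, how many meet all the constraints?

A: has milk, so not dairy-free; has fish sauce, so not fish-free — out
B: has peanut, so not peanut-free — out
C: has fish sauce, so not fish-free — no
D: has whey, so not dairy-free; has cod, so not fish-free — out
E: has peanut, so not peanut-free — out
F: works as a structure, no dairy, no peanut — valid
G: only barley and beet; none excluded — valid

2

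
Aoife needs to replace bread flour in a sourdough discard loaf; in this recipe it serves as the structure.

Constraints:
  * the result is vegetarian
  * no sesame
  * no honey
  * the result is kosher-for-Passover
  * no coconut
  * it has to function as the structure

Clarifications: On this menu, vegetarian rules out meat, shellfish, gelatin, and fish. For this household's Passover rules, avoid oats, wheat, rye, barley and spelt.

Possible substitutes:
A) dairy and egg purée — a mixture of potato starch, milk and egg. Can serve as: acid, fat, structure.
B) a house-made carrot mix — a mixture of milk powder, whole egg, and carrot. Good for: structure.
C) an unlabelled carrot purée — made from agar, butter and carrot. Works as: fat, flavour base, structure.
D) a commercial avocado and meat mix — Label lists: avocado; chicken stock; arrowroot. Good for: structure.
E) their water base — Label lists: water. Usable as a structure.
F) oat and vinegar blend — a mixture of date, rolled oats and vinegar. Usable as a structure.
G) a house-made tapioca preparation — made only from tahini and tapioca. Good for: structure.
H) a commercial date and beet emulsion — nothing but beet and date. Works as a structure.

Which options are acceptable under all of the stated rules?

A: only milk, egg and potato starch; none excluded — OK
B: works as a structure, no sesame, no coconut — valid
C: only butter, agar and carrot; none excluded — OK
D: has chicken stock, so not vegetarian — out
E: nothing on the exclusion list — keep
F: has rolled oats, so not kosher-for-Passover — no
G: has tahini, so not sesame-free — out
H: works as a structure, vegetarian, no coconut — OK

A, B, C, E, H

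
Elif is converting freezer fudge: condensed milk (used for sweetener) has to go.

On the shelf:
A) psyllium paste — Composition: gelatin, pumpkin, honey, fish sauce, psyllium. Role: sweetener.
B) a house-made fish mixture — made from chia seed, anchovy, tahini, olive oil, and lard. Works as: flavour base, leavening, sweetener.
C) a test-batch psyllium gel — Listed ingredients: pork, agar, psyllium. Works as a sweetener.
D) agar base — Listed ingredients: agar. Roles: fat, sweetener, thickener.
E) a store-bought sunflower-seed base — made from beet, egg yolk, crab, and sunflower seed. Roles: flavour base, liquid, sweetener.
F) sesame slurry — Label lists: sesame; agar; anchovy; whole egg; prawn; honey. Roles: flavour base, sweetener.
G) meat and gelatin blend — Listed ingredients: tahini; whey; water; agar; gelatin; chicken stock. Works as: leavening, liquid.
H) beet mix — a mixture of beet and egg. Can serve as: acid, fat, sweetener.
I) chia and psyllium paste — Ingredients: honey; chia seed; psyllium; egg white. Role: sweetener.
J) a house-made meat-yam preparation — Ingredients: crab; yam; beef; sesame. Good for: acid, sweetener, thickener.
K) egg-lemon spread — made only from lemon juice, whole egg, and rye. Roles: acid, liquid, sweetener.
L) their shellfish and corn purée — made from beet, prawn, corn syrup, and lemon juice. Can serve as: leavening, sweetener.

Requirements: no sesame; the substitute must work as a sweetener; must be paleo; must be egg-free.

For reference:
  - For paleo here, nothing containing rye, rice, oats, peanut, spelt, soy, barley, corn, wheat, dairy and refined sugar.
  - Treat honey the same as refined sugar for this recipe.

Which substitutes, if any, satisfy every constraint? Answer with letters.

A: has honey, so not paleo — out
B: has tahini, so not sesame-free — out
C: works as a sweetener, paleo, no sesame — keep
D: every rule checks out — keep
E: has egg yolk, so not egg-free — no
F: has honey, so not paleo; has sesame, so not sesame-free (and 1 more) — no
G: not usable as a sweetener; has whey, so not paleo (and 1 more) — no
H: has egg, so not egg-free — reject
I: has honey, so not paleo; has egg white, so not egg-free — reject
J: has sesame, so not sesame-free — out
K: has rye, so not paleo; has whole egg, so not egg-free — out
L: has corn syrup, so not paleo — no

C, D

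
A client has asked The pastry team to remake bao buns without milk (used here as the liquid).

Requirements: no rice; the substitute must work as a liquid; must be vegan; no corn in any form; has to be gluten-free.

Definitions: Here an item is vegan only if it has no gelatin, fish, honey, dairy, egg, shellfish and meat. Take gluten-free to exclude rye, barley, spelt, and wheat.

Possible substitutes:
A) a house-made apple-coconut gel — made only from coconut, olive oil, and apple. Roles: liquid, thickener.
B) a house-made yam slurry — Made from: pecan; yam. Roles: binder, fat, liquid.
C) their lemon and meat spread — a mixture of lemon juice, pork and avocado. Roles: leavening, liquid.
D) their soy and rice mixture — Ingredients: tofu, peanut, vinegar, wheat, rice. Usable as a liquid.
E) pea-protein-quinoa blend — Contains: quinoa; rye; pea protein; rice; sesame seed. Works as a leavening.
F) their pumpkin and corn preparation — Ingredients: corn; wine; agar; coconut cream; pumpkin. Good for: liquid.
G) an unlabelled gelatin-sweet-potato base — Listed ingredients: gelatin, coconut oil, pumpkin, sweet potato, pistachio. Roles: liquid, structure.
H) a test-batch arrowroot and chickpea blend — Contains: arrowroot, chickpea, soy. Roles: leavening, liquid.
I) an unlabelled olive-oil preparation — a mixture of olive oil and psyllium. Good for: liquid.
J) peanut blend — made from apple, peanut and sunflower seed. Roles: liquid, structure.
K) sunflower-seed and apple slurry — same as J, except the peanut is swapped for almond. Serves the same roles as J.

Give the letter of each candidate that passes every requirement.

A, B, H, I, J, K

A: every rule checks out — valid
B: works as a liquid, vegan, gluten-free — keep
C: has pork, so not vegan — no
D: has wheat, so not gluten-free; has rice, so not rice-free — out
E: not usable as a liquid; has rye, so not gluten-free (and 1 more) — reject
F: has corn, so not corn-free — reject
G: has gelatin, so not vegan — out
H: every rule checks out — valid
I: vegan, gluten-free — keep
J: works as a liquid, no corn, no rice — OK
K: only almond, sunflower seed and apple; none excluded — valid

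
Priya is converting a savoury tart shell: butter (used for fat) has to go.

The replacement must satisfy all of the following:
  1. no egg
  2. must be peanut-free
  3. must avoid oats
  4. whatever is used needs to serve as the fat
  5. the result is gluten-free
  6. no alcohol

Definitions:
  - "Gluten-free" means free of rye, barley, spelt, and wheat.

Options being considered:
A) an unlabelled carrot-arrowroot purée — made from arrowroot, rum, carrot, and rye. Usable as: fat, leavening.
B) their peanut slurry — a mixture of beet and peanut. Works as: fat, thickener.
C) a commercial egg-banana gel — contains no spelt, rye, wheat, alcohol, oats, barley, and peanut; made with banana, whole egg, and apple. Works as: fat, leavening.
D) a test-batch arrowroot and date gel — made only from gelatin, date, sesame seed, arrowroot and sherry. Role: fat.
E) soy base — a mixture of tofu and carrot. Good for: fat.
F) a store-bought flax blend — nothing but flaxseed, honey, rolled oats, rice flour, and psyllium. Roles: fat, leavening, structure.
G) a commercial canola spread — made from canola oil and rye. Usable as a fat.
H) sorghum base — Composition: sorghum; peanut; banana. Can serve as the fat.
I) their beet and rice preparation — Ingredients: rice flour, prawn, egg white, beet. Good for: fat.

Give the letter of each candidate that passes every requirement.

A: has rye, so not gluten-free; has rum, so not alcohol-free — out
B: has peanut, so not peanut-free — out
C: has whole egg, so not egg-free — out
D: has sherry, so not alcohol-free — no
E: no egg, no peanut — valid
F: has rolled oats, so not oat-free — no
G: has rye, so not gluten-free — out
H: has peanut, so not peanut-free — no
I: has egg white, so not egg-free — out

E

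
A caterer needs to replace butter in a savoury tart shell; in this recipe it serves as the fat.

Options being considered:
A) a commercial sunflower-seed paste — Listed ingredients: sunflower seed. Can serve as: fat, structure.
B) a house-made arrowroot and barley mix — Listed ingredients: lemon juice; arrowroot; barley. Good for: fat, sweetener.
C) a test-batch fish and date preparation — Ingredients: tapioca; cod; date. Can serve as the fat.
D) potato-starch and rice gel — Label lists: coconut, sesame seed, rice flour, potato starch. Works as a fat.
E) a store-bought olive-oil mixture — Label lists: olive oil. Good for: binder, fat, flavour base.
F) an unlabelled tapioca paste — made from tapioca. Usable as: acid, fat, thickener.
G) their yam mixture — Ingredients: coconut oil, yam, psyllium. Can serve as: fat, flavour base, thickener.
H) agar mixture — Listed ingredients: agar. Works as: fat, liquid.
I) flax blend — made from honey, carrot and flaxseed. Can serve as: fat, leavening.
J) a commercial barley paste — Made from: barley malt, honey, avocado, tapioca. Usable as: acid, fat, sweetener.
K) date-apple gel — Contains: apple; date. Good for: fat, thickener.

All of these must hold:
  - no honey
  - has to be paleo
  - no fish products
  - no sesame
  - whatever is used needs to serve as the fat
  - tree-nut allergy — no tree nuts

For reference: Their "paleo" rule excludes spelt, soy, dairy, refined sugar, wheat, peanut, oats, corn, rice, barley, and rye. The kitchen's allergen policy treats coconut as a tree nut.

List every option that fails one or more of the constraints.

A: every rule checks out — keep
B: has barley, so not paleo — out
C: has cod, so not fish-free — reject
D: has rice flour, so not paleo; has sesame seed, so not sesame-free (and 1 more) — no
E: all constraints satisfied — valid
F: no sesame, paleo — valid
G: has coconut oil, so not tree-nut-free — no
H: tree-nut-free, no fish — keep
I: has honey, so not honey-free — out
J: has barley malt, so not paleo; has honey, so not honey-free — reject
K: every rule checks out — keep

B, C, D, G, I, J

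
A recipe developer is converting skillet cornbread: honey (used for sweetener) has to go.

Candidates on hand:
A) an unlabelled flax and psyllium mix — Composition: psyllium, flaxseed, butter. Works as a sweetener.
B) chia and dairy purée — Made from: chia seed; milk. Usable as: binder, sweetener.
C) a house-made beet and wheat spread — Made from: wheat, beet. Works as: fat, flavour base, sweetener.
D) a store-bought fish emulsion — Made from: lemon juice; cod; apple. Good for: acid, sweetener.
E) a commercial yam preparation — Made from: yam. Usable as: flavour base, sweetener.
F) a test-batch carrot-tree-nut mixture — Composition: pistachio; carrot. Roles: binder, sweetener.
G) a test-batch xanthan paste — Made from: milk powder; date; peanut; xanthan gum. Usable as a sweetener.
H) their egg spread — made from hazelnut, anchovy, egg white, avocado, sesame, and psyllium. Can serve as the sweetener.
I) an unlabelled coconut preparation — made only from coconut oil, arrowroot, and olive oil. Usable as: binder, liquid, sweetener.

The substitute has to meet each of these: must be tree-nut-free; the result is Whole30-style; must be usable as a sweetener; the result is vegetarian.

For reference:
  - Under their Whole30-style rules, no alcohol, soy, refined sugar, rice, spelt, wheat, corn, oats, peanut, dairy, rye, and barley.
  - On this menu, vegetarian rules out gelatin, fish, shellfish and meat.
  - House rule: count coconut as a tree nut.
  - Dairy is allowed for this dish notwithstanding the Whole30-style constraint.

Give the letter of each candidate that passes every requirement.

A, B, E

A: dairy is permitted under the Whole30-style carve-out; nothing else excluded — OK
B: dairy is permitted under the Whole30-style carve-out; nothing else excluded — keep
C: has wheat, so not Whole30-style — no
D: has cod, so not vegetarian — no
E: works as a sweetener, Whole30-style, tree-nut-free — OK
F: has pistachio, so not tree-nut-free — out
G: has peanut, so not Whole30-style — reject
H: has anchovy, so not vegetarian; has hazelnut, so not tree-nut-free — reject
I: has coconut oil, so not tree-nut-free — no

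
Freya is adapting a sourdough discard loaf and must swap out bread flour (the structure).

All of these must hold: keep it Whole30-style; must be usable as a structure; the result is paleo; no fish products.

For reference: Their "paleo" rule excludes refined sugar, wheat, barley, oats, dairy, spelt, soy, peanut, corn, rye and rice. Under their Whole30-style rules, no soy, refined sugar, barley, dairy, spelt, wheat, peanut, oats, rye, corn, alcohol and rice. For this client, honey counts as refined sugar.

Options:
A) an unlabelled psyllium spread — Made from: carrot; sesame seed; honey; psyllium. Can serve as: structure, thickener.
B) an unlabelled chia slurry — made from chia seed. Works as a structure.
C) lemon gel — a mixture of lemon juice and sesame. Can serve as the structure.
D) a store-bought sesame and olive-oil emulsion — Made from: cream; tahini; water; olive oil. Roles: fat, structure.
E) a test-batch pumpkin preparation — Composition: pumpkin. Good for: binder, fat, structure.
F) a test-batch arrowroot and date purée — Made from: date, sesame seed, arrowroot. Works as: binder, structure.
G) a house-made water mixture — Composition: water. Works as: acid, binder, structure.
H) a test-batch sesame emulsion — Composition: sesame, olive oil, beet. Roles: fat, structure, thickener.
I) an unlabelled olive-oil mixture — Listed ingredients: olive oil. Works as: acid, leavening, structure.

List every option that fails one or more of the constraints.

A: has honey, so not paleo; has honey, so not Whole30-style — no
B: paleo, Whole30-style — OK
C: only sesame and lemon juice; none excluded — valid
D: has cream, so not paleo; has cream, so not Whole30-style — out
E: only pumpkin; none excluded — keep
F: works as a structure, Whole30-style, paleo — OK
G: only water; none excluded — valid
H: only sesame, beet, and olive oil; none excluded — valid
I: Whole30-style, no fish — OK

A, D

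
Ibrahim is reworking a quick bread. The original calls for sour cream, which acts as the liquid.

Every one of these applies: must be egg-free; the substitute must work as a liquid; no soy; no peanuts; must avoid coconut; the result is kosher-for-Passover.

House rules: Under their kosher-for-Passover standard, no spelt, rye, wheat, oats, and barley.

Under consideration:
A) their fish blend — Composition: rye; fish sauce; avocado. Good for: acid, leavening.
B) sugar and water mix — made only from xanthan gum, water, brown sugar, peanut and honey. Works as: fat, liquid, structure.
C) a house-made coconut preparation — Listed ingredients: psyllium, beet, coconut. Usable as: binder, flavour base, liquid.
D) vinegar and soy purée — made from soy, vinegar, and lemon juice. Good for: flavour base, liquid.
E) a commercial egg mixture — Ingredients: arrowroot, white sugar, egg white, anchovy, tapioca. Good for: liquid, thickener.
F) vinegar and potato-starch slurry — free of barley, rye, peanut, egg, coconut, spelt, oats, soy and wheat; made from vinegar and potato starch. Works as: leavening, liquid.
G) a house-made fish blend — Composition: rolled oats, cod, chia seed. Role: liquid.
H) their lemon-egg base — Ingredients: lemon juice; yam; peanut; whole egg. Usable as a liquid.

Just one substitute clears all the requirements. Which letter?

A: not usable as a liquid; has rye, so not kosher-for-Passover — out
B: has peanut, so not peanut-free — out
C: has coconut, so not coconut-free — no
D: has soy, so not soy-free — out
E: has egg white, so not egg-free — no
F: works as a liquid, no peanut, no egg — OK
G: has rolled oats, so not kosher-for-Passover — out
H: has peanut, so not peanut-free; has whole egg, so not egg-free — out

F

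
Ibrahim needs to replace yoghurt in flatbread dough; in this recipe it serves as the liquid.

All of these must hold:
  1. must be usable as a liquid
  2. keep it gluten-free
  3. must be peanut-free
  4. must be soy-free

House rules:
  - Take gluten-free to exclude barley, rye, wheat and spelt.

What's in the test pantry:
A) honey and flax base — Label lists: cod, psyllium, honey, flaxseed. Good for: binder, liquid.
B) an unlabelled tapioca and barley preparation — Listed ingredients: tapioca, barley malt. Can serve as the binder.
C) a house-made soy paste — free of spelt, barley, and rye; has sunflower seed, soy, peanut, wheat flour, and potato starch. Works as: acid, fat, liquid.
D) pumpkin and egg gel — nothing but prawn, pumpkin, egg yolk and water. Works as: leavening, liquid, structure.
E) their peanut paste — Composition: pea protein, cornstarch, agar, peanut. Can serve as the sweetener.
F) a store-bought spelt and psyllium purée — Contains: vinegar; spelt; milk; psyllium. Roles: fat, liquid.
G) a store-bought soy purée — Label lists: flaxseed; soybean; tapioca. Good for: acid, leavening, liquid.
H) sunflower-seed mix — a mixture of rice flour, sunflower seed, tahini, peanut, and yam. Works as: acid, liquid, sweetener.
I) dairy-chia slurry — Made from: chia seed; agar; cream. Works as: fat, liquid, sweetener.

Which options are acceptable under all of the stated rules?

A: gluten-free, no soy — keep
B: not usable as a liquid; has barley malt, so not gluten-free — no
C: has wheat flour, so not gluten-free; has soy, so not soy-free (and 1 more) — out
D: every rule checks out — keep
E: not usable as a liquid; has peanut, so not peanut-free — out
F: has spelt, so not gluten-free — reject
G: has soybean, so not soy-free — no
H: has peanut, so not peanut-free — out
I: all constraints satisfied — valid

A, D, I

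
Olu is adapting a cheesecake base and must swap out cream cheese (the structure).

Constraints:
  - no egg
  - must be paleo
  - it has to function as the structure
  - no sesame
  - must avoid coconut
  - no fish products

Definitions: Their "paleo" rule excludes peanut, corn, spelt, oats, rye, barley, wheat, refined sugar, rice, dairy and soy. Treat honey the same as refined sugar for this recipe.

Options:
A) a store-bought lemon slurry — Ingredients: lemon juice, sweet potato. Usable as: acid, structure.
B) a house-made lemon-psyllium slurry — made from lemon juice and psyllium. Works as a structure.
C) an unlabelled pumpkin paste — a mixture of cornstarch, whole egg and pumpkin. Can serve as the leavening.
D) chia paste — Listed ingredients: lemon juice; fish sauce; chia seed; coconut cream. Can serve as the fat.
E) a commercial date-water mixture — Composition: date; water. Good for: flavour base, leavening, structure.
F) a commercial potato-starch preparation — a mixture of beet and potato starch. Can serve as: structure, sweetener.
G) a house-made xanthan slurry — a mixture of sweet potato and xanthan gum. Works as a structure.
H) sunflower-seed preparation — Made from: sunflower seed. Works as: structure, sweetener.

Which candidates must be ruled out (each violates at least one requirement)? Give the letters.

C, D

A: only lemon juice and sweet potato; none excluded — OK
B: all constraints satisfied — valid
C: not usable as a structure; has cornstarch, so not paleo (and 1 more) — reject
D: not usable as a structure; has fish sauce, so not fish-free (and 1 more) — no
E: works as a structure, no egg, no fish — keep
F: only potato starch and beet; none excluded — valid
G: only sweet potato and xanthan gum; none excluded — keep
H: only sunflower seed; none excluded — keep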